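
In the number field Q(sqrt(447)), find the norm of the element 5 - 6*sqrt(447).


N(a + b*sqrt(d)) = a^2 - d*b^2
= (5)^2 - (447)*(-6)^2
= 25 - 16092
= -16067

-16067


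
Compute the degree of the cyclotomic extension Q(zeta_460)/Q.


The degree equals Euler's totient phi(460).
460 = 2^2 * 5 * 23
phi(460) = 176

176


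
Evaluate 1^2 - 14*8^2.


x^2 - d*y^2
= 1^2 - 14*8^2
= 1 - 896
= -895

-895


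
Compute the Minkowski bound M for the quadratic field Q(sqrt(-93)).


d = -93, d mod 4 = 3, so disc(K) = 4d = -372; |disc(K)| = 372
Imaginary quadratic field, so n = 2, s = r2 = 1, r1 = 0
M = (n!/n^n) * (4/pi)^s * sqrt(|disc(K)|) = (2!/2^2) * (4/pi)^1 * sqrt(372)
= 0.5 * 1.273240 * 19.287302
= 12.2787

12.2787


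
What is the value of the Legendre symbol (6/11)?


p = 11 is prime, so compute (6/11) with the reciprocity algorithm (Jacobi-symbol steps: pull out 2s via (2/n), flip via reciprocity, reduce):
  pull out 2: (2/11) = -1  (since 11 mod 8 = 3)
  reciprocity: (3/11) -> -(11/3)
  reduce: (2/3)
  pull out 2: (2/3) = -1  (since 3 mod 8 = 3)
  (1/3) = 1
Product of signs = -1
(6/11) = -1

-1


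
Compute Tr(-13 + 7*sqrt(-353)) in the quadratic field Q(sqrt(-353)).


Tr(a + b*sqrt(d)) = (a + b*sqrt(d)) + (a - b*sqrt(d)) = 2a
= 2 * (-13)
= -26

-26


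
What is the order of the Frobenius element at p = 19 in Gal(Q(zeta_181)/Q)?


The Frobenius at p in Gal(Q(zeta_n)/Q) = (Z/nZ)* is the class of p, so its order is ord_181(19), the smallest k >= 1 with 19^k = 1 mod 181.
n = 181 = 181, phi(181) = 180; the order divides phi(n).
Divisors of 180: 1, 2, 3, 4, 5, 6, 9, 10, 12, 15, 18, 20, 30, 36, 45, 60, 90, 180
Repeated squaring mod 181: 19^1 = 19, 19^2 = 180, 19^4 = 1, 19^8 = 1, 19^16 = 1, 19^32 = 1, 19^64 = 1, 19^128 = 1
Test divisors in increasing order:
  k=1: 19^1 = 19 mod 181
  k=2: 19^2 = 180 mod 181
  k=3: 19^3 = 180 * 19 = 162 mod 181
  k=4: 19^4 = 1 mod 181  <- first divisor giving 1
Order = 4

4


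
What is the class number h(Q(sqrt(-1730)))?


K = Q(sqrt(-1730)). d mod 4 = 2, so D = disc(K) = 4d = -6920
h(K) equals the number of primitive reduced positive-definite forms (a, b, c) = a*x^2 + b*x*y + c*y^2 with b^2 - 4ac = D,
where reduced means |b| <= a <= c, with b >= 0 whenever |b| = a or a = c, and primitive means gcd(a, b, c) = 1.
Reduced forces 3a^2 <= |D| = 6920, so 1 <= a <= 48; b must have the parity of D, and c = (b^2 - D)/(4a) must be an integer >= a.
Enumerate a = 1..48, b in [-a, a]:
  a=1: (1, 0, 1730)  [1]
  a=2: (2, 0, 865)  [1]
  a=3: (3, -2, 577), (3, 2, 577)  [2]
  a=4: none
  a=5: (5, 0, 346)  [1]
  a=6: (6, -4, 289), (6, 4, 289)  [2]
  a=7..8: none
  a=9: (9, -8, 194), (9, 8, 194)  [2]
  a=10: (10, 0, 173)  [1]
  a=11..12: none
  a=13: (13, -10, 135), (13, 10, 135)  [2]
  a=14: none
  a=15: (15, -10, 117), (15, 10, 117)  [2]
  a=16: none
  a=17: (17, -4, 102), (17, 4, 102)  [2]
  a=18: (18, -8, 97), (18, 8, 97)  [2]
  a=19..22: none
  a=23: (23, -16, 78), (23, 16, 78)  [2]
  a=24..25: none
  a=26: (26, -16, 69), (26, 16, 69)  [2]
  a=27: (27, -10, 65), (27, 10, 65)  [2]
  a=28..29: none
  a=30: (30, -20, 61), (30, 20, 61)  [2]
  a=31..33: none
  a=34: (34, -4, 51), (34, 4, 51)  [2]
  a=35..36: none
  a=37: (37, -6, 47), (37, 6, 47)  [2]
  a=38: none
  a=39: (39, -16, 46), (39, -10, 45), (39, 10, 45), (39, 16, 46)  [4]
  a=40: none
  a=41: (41, -38, 51), (41, 38, 51)  [2]
  a=42..48: none
Total reduced forms: 1 + 1 + 2 + 1 + 2 + 2 + 1 + 2 + 2 + 2 + 2 + 2 + 2 + 2 + 2 + 2 + 2 + 4 + 2 = 36
h = 36

36


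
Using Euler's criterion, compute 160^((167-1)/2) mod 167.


p = 167 is prime and the exponent is (p-1)/2 = 83, so by Euler's criterion 160^83 = (160/167) = +1 or -1 mod 167.
Compute by square-and-multiply:
  83 = 64 + 16 + 2 + 1 (binary 1010011)
  Repeated squaring mod 167: 160^1 = 160, 160^2 = 49, 160^4 = 63, 160^8 = 128, 160^16 = 18, 160^32 = 157, 160^64 = 100
  160^83 = 160^64 * 160^16 * 160^2 * 160^1 = 100 * 18 * 49 * 160 mod 167
    100 * 18 = 1800 = 130 mod 167
    130 * 49 = 6370 = 24 mod 167
    24 * 160 = 3840 = 166 mod 167
  160^83 = 166 mod 167
Result 166 = p - 1 = -1 mod 167: 160 is a quadratic non-residue mod 167. As a residue in [0, p-1] the value is 166.
160^83 mod 167 = 166

166


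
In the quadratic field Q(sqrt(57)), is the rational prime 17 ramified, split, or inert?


K = Q(sqrt(57)). Since d mod 4 = 1, disc(K) = 57.
Check p | disc: 57 mod 17 = 6.
p does not divide disc. Compute Legendre symbol (d/p):
6^((17-1)/2) mod 17 = -1
(d/p) = -1, so p is inert: (p) stays prime with e=1, f=2, g=1.
Therefore p is inert.

inert


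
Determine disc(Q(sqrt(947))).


For K = Q(sqrt(d)) with d squarefree: disc(K) = d if d = 1 mod 4, and disc(K) = 4d if d = 2 or 3 mod 4.
Here d = 947, and d mod 4 = 3.
d = 3 mod 4, not 1 (O_K = Z[sqrt(d)]), so disc(K) = 4d = 4 * (947) = 3788

3788


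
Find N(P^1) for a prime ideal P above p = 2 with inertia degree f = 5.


N(P^a) = p^(a*f)
= 2^(1*5)
= 2^5
= 32

32


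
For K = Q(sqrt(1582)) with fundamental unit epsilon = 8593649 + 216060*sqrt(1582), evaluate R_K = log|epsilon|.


epsilon = 8593649 + 216060*sqrt(1582)
= 1.7187e+07
R = ln(1.7187e+07)
= 16.6597

16.6597


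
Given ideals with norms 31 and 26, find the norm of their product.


N(IJ) = N(I) * N(J)
= 31 * 26
= 806

806


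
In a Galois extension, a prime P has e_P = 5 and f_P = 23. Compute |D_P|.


|D_P| = e * f
= 5 * 23
= 115

115


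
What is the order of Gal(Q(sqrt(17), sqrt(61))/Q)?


The 2 square roots of distinct primes are multiplicatively independent over Q,
so [K:Q] = 2^2 and Gal(K/Q) is isomorphic to (Z/2Z)^2.
|Gal| = 2^2 = 4

4


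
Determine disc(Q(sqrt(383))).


For K = Q(sqrt(d)) with d squarefree: disc(K) = d if d = 1 mod 4, and disc(K) = 4d if d = 2 or 3 mod 4.
Here d = 383, and d mod 4 = 3.
d = 3 mod 4, not 1 (O_K = Z[sqrt(d)]), so disc(K) = 4d = 4 * (383) = 1532

1532


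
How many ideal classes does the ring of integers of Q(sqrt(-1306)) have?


K = Q(sqrt(-1306)). d mod 4 = 2, so D = disc(K) = 4d = -5224
h(K) equals the number of primitive reduced positive-definite forms (a, b, c) = a*x^2 + b*x*y + c*y^2 with b^2 - 4ac = D,
where reduced means |b| <= a <= c, with b >= 0 whenever |b| = a or a = c, and primitive means gcd(a, b, c) = 1.
Reduced forces 3a^2 <= |D| = 5224, so 1 <= a <= 41; b must have the parity of D, and c = (b^2 - D)/(4a) must be an integer >= a.
Enumerate a = 1..41, b in [-a, a]:
  a=1: (1, 0, 1306)  [1]
  a=2: (2, 0, 653)  [1]
  a=3..4: none
  a=5: (5, -4, 262), (5, 4, 262)  [2]
  a=6..9: none
  a=10: (10, -4, 131), (10, 4, 131)  [2]
  a=11: (11, -10, 121), (11, 10, 121)  [2]
  a=12..18: none
  a=19: (19, -18, 73), (19, 18, 73)  [2]
  a=20..21: none
  a=22: (22, -12, 61), (22, 12, 61)  [2]
  a=23..24: none
  a=25: (25, -24, 58), (25, 24, 58)  [2]
  a=26..28: none
  a=29: (29, -24, 50), (29, 24, 50)  [2]
  a=30..36: none
  a=37: (37, -20, 38), (37, 20, 38)  [2]
  a=38..41: none
Total reduced forms: 1 + 1 + 2 + 2 + 2 + 2 + 2 + 2 + 2 + 2 = 18
h = 18

18


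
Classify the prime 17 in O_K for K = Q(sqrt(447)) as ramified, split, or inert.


K = Q(sqrt(447)). Since d mod 4 = 3, disc(K) = 1788.
Check p | disc: 1788 mod 17 = 3.
p does not divide disc. Compute Legendre symbol (d/p):
5^((17-1)/2) mod 17 = -1
(d/p) = -1, so p is inert: (p) stays prime with e=1, f=2, g=1.
Therefore p is inert.

inert


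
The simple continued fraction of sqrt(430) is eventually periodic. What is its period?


Run the CF algorithm for sqrt(430).
a_0 = floor(sqrt(430)) = 20; set m_0=0, q_0=1.
Recurrence: m' = q*a - m,  q' = (d - m'^2)/q,  a' = floor((a_0 + m')/q').
  step 1: m=20, q=30, a=1
  step 2: m=10, q=11, a=2
  step 3: m=12, q=26, a=1
  step 4: m=14, q=9, a=3
  step 5: m=13, q=29, a=1
  step 6: m=16, q=6, a=6
  step 7: m=20, q=5, a=8
  step 8: m=20, q=6, a=6
  step 9: m=16, q=29, a=1
  step 10: m=13, q=9, a=3
  step 11: m=14, q=26, a=1
  step 12: m=12, q=11, a=2
  step 13: m=10, q=30, a=1
  step 14: m=20, q=1, a=40
a_14 = 2*a_0 = 40, so the period closes here.
sqrt(430) = [20; 1, 2, 1, 3, 1, 6, 8, 6, 1, 3, 1, 2, 1, 40]
Period length = 14

14


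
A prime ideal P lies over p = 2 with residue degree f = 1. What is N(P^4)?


N(P^a) = p^(a*f)
= 2^(4*1)
= 2^4
= 16

16


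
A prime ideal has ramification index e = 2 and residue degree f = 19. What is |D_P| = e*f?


|D_P| = e * f
= 2 * 19
= 38

38


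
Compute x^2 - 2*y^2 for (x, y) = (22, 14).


x^2 - d*y^2
= 22^2 - 2*14^2
= 484 - 392
= 92

92


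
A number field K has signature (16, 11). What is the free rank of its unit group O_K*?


By Dirichlet's unit theorem:
rank = r1 + r2 - 1
= 16 + 11 - 1
= 26

26


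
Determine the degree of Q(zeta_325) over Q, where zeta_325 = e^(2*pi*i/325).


The degree equals Euler's totient phi(325).
325 = 5^2 * 13
phi(325) = 240

240


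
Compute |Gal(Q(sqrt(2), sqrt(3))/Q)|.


The 2 square roots of distinct primes are multiplicatively independent over Q,
so [K:Q] = 2^2 and Gal(K/Q) is isomorphic to (Z/2Z)^2.
|Gal| = 2^2 = 4

4


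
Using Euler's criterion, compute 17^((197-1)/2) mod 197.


p = 197 is prime and the exponent is (p-1)/2 = 98, so by Euler's criterion 17^98 = (17/197) = +1 or -1 mod 197.
Compute by square-and-multiply:
  98 = 64 + 32 + 2 (binary 1100010)
  Repeated squaring mod 197: 17^1 = 17, 17^2 = 92, 17^4 = 190, 17^8 = 49, 17^16 = 37, 17^32 = 187, 17^64 = 100
  17^98 = 17^64 * 17^32 * 17^2 = 100 * 187 * 92 mod 197
    100 * 187 = 18700 = 182 mod 197
    182 * 92 = 16744 = 196 mod 197
  17^98 = 196 mod 197
Result 196 = p - 1 = -1 mod 197: 17 is a quadratic non-residue mod 197. As a residue in [0, p-1] the value is 196.
17^98 mod 197 = 196

196


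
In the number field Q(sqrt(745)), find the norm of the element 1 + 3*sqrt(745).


N(a + b*sqrt(d)) = a^2 - d*b^2
= (1)^2 - (745)*(3)^2
= 1 - 6705
= -6704

-6704


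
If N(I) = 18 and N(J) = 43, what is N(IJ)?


N(IJ) = N(I) * N(J)
= 18 * 43
= 774

774


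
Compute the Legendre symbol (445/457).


p = 457 is prime, so compute (445/457) with the reciprocity algorithm (Jacobi-symbol steps: pull out 2s via (2/n), flip via reciprocity, reduce):
  reciprocity: (445/457) -> +(457/445)
  reduce: (12/445)
  pull out 2: (2/445) = -1  (since 445 mod 8 = 5)
  pull out 2: (2/445) = -1  (since 445 mod 8 = 5)
  reciprocity: (3/445) -> +(445/3)
  reduce: (1/3)
  (1/3) = 1
Product of signs = 1
(445/457) = 1

1


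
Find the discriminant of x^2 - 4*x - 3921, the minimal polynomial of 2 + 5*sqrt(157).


The element 2 + 5*sqrt(157) has minimal polynomial:
x^2 - 4*x - 3921
Discriminant = (-4)^2 - 4*(-3921)
= 16 + 15684
= 15700

15700


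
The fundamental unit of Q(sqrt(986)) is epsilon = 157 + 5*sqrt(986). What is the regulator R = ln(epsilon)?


epsilon = 157 + 5*sqrt(986)
= 314.0032
R = ln(314.0032)
= 5.7494

5.7494


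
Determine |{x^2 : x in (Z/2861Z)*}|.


For prime p, the number of non-zero quadratic residues is (p-1)/2.
= (2861-1)/2
= 1430

1430


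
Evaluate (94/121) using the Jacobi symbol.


Compute (94/121) via quadratic reciprocity:
  pull out 2: (2/121) = +1  (since 121 mod 8 = 1)
  reciprocity: (47/121) -> +(121/47)
  reduce: (27/47)
  reciprocity: (27/47) -> -(47/27)
  reduce: (20/27)
  pull out 2: (2/27) = -1  (since 27 mod 8 = 3)
  pull out 2: (2/27) = -1  (since 27 mod 8 = 3)
  reciprocity: (5/27) -> +(27/5)
  reduce: (2/5)
  pull out 2: (2/5) = -1  (since 5 mod 8 = 5)
  (1/5) = 1
Product of signs = 1

1


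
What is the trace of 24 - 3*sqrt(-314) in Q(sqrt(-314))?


Tr(a + b*sqrt(d)) = (a + b*sqrt(d)) + (a - b*sqrt(d)) = 2a
= 2 * (24)
= 48

48


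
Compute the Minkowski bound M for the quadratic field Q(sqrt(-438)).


d = -438, d mod 4 = 2, so disc(K) = 4d = -1752; |disc(K)| = 1752
Imaginary quadratic field, so n = 2, s = r2 = 1, r1 = 0
M = (n!/n^n) * (4/pi)^s * sqrt(|disc(K)|) = (2!/2^2) * (4/pi)^1 * sqrt(1752)
= 0.5 * 1.273240 * 41.856899
= 26.6469

26.6469


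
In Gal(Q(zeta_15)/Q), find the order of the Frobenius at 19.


The Frobenius at p in Gal(Q(zeta_n)/Q) = (Z/nZ)* is the class of p, so its order is ord_15(19), the smallest k >= 1 with 19^k = 1 mod 15.
n = 15 = 3 * 5, phi(15) = 8; the order divides phi(n).
Divisors of 8: 1, 2, 4, 8
Repeated squaring mod 15: 19^1 = 4, 19^2 = 1, 19^4 = 1, 19^8 = 1
Test divisors in increasing order:
  k=1: 19^1 = 4 mod 15
  k=2: 19^2 = 1 mod 15  <- first divisor giving 1
Order = 2

2


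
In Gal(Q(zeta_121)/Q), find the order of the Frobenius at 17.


The Frobenius at p in Gal(Q(zeta_n)/Q) = (Z/nZ)* is the class of p, so its order is ord_121(17), the smallest k >= 1 with 17^k = 1 mod 121.
n = 121 = 11^2, phi(121) = 110; the order divides phi(n).
Divisors of 110: 1, 2, 5, 10, 11, 22, 55, 110
Repeated squaring mod 121: 17^1 = 17, 17^2 = 47, 17^4 = 31, 17^8 = 114, 17^16 = 49, 17^32 = 102, 17^64 = 119
Test divisors in increasing order:
  k=1: 17^1 = 17 mod 121
  k=2: 17^2 = 47 mod 121
  k=5: 17^5 = 31 * 17 = 43 mod 121
  k=10: 17^10 = 114 * 47 = 34 mod 121
  k=11: 17^11 = 114 * 47 * 17 = 94 mod 121
  k=22: 17^22 = 49 * 31 * 47 = 3 mod 121
  k=55: 17^55 = 102 * 49 * 31 * 47 * 17 = 120 mod 121
  k=110: 17^110 = 119 * 102 * 114 * 31 * 47 = 1 mod 121  <- first divisor giving 1
Order = 110

110


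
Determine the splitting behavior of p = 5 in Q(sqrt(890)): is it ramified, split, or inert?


K = Q(sqrt(890)). Since d mod 4 = 2, disc(K) = 3560.
Check p | disc: 3560 mod 5 = 0.
p divides disc, so p ramifies: (p) = P^2 with e=2, f=1, g=1.
Therefore p is ramified.

ramified


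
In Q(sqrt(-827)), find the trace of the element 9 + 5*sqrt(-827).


Tr(a + b*sqrt(d)) = (a + b*sqrt(d)) + (a - b*sqrt(d)) = 2a
= 2 * (9)
= 18

18


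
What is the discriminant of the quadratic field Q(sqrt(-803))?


For K = Q(sqrt(d)) with d squarefree: disc(K) = d if d = 1 mod 4, and disc(K) = 4d if d = 2 or 3 mod 4.
Here d = -803, and d mod 4 = 1.
d = 1 mod 4 (O_K = Z[(1+sqrt(d))/2]), so disc(K) = d = -803

-803


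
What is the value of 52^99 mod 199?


p = 199 is prime and the exponent is (p-1)/2 = 99, so by Euler's criterion 52^99 = (52/199) = +1 or -1 mod 199.
Compute by square-and-multiply:
  99 = 64 + 32 + 2 + 1 (binary 1100011)
  Repeated squaring mod 199: 52^1 = 52, 52^2 = 117, 52^4 = 157, 52^8 = 172, 52^16 = 132, 52^32 = 111, 52^64 = 182
  52^99 = 52^64 * 52^32 * 52^2 * 52^1 = 182 * 111 * 117 * 52 mod 199
    182 * 111 = 20202 = 103 mod 199
    103 * 117 = 12051 = 111 mod 199
    111 * 52 = 5772 = 1 mod 199
  52^99 = 1 mod 199
Result 1: 52 is a quadratic residue mod 199.
52^99 mod 199 = 1

1


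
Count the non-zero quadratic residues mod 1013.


For prime p, the number of non-zero quadratic residues is (p-1)/2.
= (1013-1)/2
= 506

506


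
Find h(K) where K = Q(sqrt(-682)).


K = Q(sqrt(-682)). d mod 4 = 2, so D = disc(K) = 4d = -2728
h(K) equals the number of primitive reduced positive-definite forms (a, b, c) = a*x^2 + b*x*y + c*y^2 with b^2 - 4ac = D,
where reduced means |b| <= a <= c, with b >= 0 whenever |b| = a or a = c, and primitive means gcd(a, b, c) = 1.
Reduced forces 3a^2 <= |D| = 2728, so 1 <= a <= 30; b must have the parity of D, and c = (b^2 - D)/(4a) must be an integer >= a.
Enumerate a = 1..30, b in [-a, a]:
  a=1: (1, 0, 682)  [1]
  a=2: (2, 0, 341)  [1]
  a=3..6: none
  a=7: (7, -4, 98), (7, 4, 98)  [2]
  a=8..10: none
  a=11: (11, 0, 62)  [1]
  a=12..13: none
  a=14: (14, -4, 49), (14, 4, 49)  [2]
  a=15..16: none
  a=17: (17, -14, 43), (17, 14, 43)  [2]
  a=18..21: none
  a=22: (22, 0, 31)  [1]
  a=23: (23, -20, 34), (23, 20, 34)  [2]
  a=24..30: none
Total reduced forms: 1 + 1 + 2 + 1 + 2 + 2 + 1 + 2 = 12
h = 12

12


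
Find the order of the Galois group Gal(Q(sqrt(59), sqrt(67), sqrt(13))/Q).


The 3 square roots of distinct primes are multiplicatively independent over Q,
so [K:Q] = 2^3 and Gal(K/Q) is isomorphic to (Z/2Z)^3.
|Gal| = 2^3 = 8

8


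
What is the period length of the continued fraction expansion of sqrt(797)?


Run the CF algorithm for sqrt(797).
a_0 = floor(sqrt(797)) = 28; set m_0=0, q_0=1.
Recurrence: m' = q*a - m,  q' = (d - m'^2)/q,  a' = floor((a_0 + m')/q').
  step 1: m=28, q=13, a=4
  step 2: m=24, q=17, a=3
  step 3: m=27, q=4, a=13
  step 4: m=25, q=43, a=1
  step 5: m=18, q=11, a=4
  step 6: m=26, q=11, a=4
  step 7: m=18, q=43, a=1
  step 8: m=25, q=4, a=13
  step 9: m=27, q=17, a=3
  step 10: m=24, q=13, a=4
  step 11: m=28, q=1, a=56
a_11 = 2*a_0 = 56, so the period closes here.
sqrt(797) = [28; 4, 3, 13, 1, 4, 4, 1, 13, 3, 4, 56]
Period length = 11

11


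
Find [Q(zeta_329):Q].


The degree equals Euler's totient phi(329).
329 = 7 * 47
phi(329) = 276

276


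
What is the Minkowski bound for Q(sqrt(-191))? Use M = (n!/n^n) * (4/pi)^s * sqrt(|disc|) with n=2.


d = -191, d mod 4 = 1, so disc(K) = d = -191; |disc(K)| = 191
Imaginary quadratic field, so n = 2, s = r2 = 1, r1 = 0
M = (n!/n^n) * (4/pi)^s * sqrt(|disc(K)|) = (2!/2^2) * (4/pi)^1 * sqrt(191)
= 0.5 * 1.273240 * 13.820275
= 8.7983

8.7983


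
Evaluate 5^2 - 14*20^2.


x^2 - d*y^2
= 5^2 - 14*20^2
= 25 - 5600
= -5575

-5575


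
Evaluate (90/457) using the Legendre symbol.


p = 457 is prime, so compute (90/457) with the reciprocity algorithm (Jacobi-symbol steps: pull out 2s via (2/n), flip via reciprocity, reduce):
  pull out 2: (2/457) = +1  (since 457 mod 8 = 1)
  reciprocity: (45/457) -> +(457/45)
  reduce: (7/45)
  reciprocity: (7/45) -> +(45/7)
  reduce: (3/7)
  reciprocity: (3/7) -> -(7/3)
  reduce: (1/3)
  (1/3) = 1
Product of signs = -1
(90/457) = -1

-1


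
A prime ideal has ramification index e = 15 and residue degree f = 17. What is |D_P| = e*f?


|D_P| = e * f
= 15 * 17
= 255

255


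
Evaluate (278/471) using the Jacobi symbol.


Compute (278/471) via quadratic reciprocity:
  pull out 2: (2/471) = +1  (since 471 mod 8 = 7)
  reciprocity: (139/471) -> -(471/139)
  reduce: (54/139)
  pull out 2: (2/139) = -1  (since 139 mod 8 = 3)
  reciprocity: (27/139) -> -(139/27)
  reduce: (4/27)
  pull out 2: (2/27) = -1  (since 27 mod 8 = 3)
  pull out 2: (2/27) = -1  (since 27 mod 8 = 3)
  (1/27) = 1
Product of signs = -1

-1


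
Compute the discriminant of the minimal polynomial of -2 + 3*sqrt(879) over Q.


The element -2 + 3*sqrt(879) has minimal polynomial:
x^2 + 4*x - 7907
Discriminant = (4)^2 - 4*(-7907)
= 16 + 31628
= 31644

31644


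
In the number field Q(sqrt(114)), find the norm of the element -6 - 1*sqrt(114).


N(a + b*sqrt(d)) = a^2 - d*b^2
= (-6)^2 - (114)*(-1)^2
= 36 - 114
= -78

-78


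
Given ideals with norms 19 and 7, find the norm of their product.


N(IJ) = N(I) * N(J)
= 19 * 7
= 133

133


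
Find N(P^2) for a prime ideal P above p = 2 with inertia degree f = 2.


N(P^a) = p^(a*f)
= 2^(2*2)
= 2^4
= 16

16


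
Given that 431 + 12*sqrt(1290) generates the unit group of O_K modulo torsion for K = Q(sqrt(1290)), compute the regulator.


epsilon = 431 + 12*sqrt(1290)
= 861.9988
R = ln(861.9988)
= 6.7593

6.7593


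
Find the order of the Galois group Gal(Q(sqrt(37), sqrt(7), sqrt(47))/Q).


The 3 square roots of distinct primes are multiplicatively independent over Q,
so [K:Q] = 2^3 and Gal(K/Q) is isomorphic to (Z/2Z)^3.
|Gal| = 2^3 = 8

8


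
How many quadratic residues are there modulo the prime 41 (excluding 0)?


For prime p, the number of non-zero quadratic residues is (p-1)/2.
= (41-1)/2
= 20

20


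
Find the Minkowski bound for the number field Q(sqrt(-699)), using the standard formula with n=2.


d = -699, d mod 4 = 1, so disc(K) = d = -699; |disc(K)| = 699
Imaginary quadratic field, so n = 2, s = r2 = 1, r1 = 0
M = (n!/n^n) * (4/pi)^s * sqrt(|disc(K)|) = (2!/2^2) * (4/pi)^1 * sqrt(699)
= 0.5 * 1.273240 * 26.438608
= 16.8313

16.8313


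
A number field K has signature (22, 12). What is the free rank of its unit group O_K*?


By Dirichlet's unit theorem:
rank = r1 + r2 - 1
= 22 + 12 - 1
= 33

33


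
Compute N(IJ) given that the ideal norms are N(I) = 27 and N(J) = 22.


N(IJ) = N(I) * N(J)
= 27 * 22
= 594

594


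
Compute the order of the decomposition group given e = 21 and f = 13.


|D_P| = e * f
= 21 * 13
= 273

273


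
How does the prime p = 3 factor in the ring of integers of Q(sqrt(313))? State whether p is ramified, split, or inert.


K = Q(sqrt(313)). Since d mod 4 = 1, disc(K) = 313.
Check p | disc: 313 mod 3 = 1.
p does not divide disc. Compute Legendre symbol (d/p):
1^((3-1)/2) mod 3 = 1
(d/p) = 1, so p splits: (p) = P*P' with e=1, f=1, g=2.
Therefore p is split.

split


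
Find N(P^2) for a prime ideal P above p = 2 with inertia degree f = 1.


N(P^a) = p^(a*f)
= 2^(2*1)
= 2^2
= 4

4


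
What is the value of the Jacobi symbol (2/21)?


Compute (2/21) via quadratic reciprocity:
  pull out 2: (2/21) = -1  (since 21 mod 8 = 5)
  (1/21) = 1
Product of signs = -1

-1


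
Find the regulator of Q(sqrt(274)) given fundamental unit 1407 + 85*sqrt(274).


epsilon = 1407 + 85*sqrt(274)
= 2814.0004
R = ln(2814.0004)
= 7.9424

7.9424


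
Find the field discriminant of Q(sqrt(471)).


For K = Q(sqrt(d)) with d squarefree: disc(K) = d if d = 1 mod 4, and disc(K) = 4d if d = 2 or 3 mod 4.
Here d = 471, and d mod 4 = 3.
d = 3 mod 4, not 1 (O_K = Z[sqrt(d)]), so disc(K) = 4d = 4 * (471) = 1884

1884


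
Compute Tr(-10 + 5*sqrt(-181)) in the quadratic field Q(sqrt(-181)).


Tr(a + b*sqrt(d)) = (a + b*sqrt(d)) + (a - b*sqrt(d)) = 2a
= 2 * (-10)
= -20

-20


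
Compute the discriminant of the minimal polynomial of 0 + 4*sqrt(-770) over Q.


The element 0 + 4*sqrt(-770) has minimal polynomial:
x^2 + 0*x + 12320
Discriminant = (0)^2 - 4*(12320)
= 0 - 49280
= -49280

-49280


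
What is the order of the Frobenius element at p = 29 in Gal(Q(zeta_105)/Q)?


The Frobenius at p in Gal(Q(zeta_n)/Q) = (Z/nZ)* is the class of p, so its order is ord_105(29), the smallest k >= 1 with 29^k = 1 mod 105.
n = 105 = 3 * 5 * 7, phi(105) = 48; the order divides phi(n).
Divisors of 48: 1, 2, 3, 4, 6, 8, 12, 16, 24, 48
Repeated squaring mod 105: 29^1 = 29, 29^2 = 1, 29^4 = 1, 29^8 = 1, 29^16 = 1, 29^32 = 1
Test divisors in increasing order:
  k=1: 29^1 = 29 mod 105
  k=2: 29^2 = 1 mod 105  <- first divisor giving 1
Order = 2

2


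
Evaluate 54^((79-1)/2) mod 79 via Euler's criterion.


p = 79 is prime and the exponent is (p-1)/2 = 39, so by Euler's criterion 54^39 = (54/79) = +1 or -1 mod 79.
Compute by square-and-multiply:
  39 = 32 + 4 + 2 + 1 (binary 100111)
  Repeated squaring mod 79: 54^1 = 54, 54^2 = 72, 54^4 = 49, 54^8 = 31, 54^16 = 13, 54^32 = 11
  54^39 = 54^32 * 54^4 * 54^2 * 54^1 = 11 * 49 * 72 * 54 mod 79
    11 * 49 = 539 = 65 mod 79
    65 * 72 = 4680 = 19 mod 79
    19 * 54 = 1026 = 78 mod 79
  54^39 = 78 mod 79
Result 78 = p - 1 = -1 mod 79: 54 is a quadratic non-residue mod 79. As a residue in [0, p-1] the value is 78.
54^39 mod 79 = 78

78


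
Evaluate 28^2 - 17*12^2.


x^2 - d*y^2
= 28^2 - 17*12^2
= 784 - 2448
= -1664

-1664


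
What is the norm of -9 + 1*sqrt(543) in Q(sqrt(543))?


N(a + b*sqrt(d)) = a^2 - d*b^2
= (-9)^2 - (543)*(1)^2
= 81 - 543
= -462

-462


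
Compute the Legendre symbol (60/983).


p = 983 is prime, so compute (60/983) with the reciprocity algorithm (Jacobi-symbol steps: pull out 2s via (2/n), flip via reciprocity, reduce):
  pull out 2: (2/983) = +1  (since 983 mod 8 = 7)
  pull out 2: (2/983) = +1  (since 983 mod 8 = 7)
  reciprocity: (15/983) -> -(983/15)
  reduce: (8/15)
  pull out 2: (2/15) = +1  (since 15 mod 8 = 7)
  pull out 2: (2/15) = +1  (since 15 mod 8 = 7)
  pull out 2: (2/15) = +1  (since 15 mod 8 = 7)
  (1/15) = 1
Product of signs = -1
(60/983) = -1

-1


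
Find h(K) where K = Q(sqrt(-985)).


K = Q(sqrt(-985)). d mod 4 = 3, so D = disc(K) = 4d = -3940
h(K) equals the number of primitive reduced positive-definite forms (a, b, c) = a*x^2 + b*x*y + c*y^2 with b^2 - 4ac = D,
where reduced means |b| <= a <= c, with b >= 0 whenever |b| = a or a = c, and primitive means gcd(a, b, c) = 1.
Reduced forces 3a^2 <= |D| = 3940, so 1 <= a <= 36; b must have the parity of D, and c = (b^2 - D)/(4a) must be an integer >= a.
Enumerate a = 1..36, b in [-a, a]:
  a=1: (1, 0, 985)  [1]
  a=2: (2, 2, 493)  [1]
  a=3..4: none
  a=5: (5, 0, 197)  [1]
  a=6: none
  a=7: (7, -6, 142), (7, 6, 142)  [2]
  a=8..9: none
  a=10: (10, 10, 101)  [1]
  a=11: (11, -8, 91), (11, 8, 91)  [2]
  a=12: none
  a=13: (13, -8, 77), (13, 8, 77)  [2]
  a=14: (14, -6, 71), (14, 6, 71)  [2]
  a=15..16: none
  a=17: (17, -2, 58), (17, 2, 58)  [2]
  a=18..21: none
  a=22: (22, -14, 47), (22, 14, 47)  [2]
  a=23: (23, -4, 43), (23, 4, 43)  [2]
  a=24..25: none
  a=26: (26, -18, 41), (26, 18, 41)  [2]
  a=27..28: none
  a=29: (29, -2, 34), (29, 2, 34)  [2]
  a=30: none
  a=31: (31, -20, 35), (31, 20, 35)  [2]
  a=32..36: none
Total reduced forms: 1 + 1 + 1 + 2 + 1 + 2 + 2 + 2 + 2 + 2 + 2 + 2 + 2 + 2 = 24
h = 24

24


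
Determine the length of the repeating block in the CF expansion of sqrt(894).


Run the CF algorithm for sqrt(894).
a_0 = floor(sqrt(894)) = 29; set m_0=0, q_0=1.
Recurrence: m' = q*a - m,  q' = (d - m'^2)/q,  a' = floor((a_0 + m')/q').
  step 1: m=29, q=53, a=1
  step 2: m=24, q=6, a=8
  step 3: m=24, q=53, a=1
  step 4: m=29, q=1, a=58
a_4 = 2*a_0 = 58, so the period closes here.
sqrt(894) = [29; 1, 8, 1, 58]
Period length = 4

4


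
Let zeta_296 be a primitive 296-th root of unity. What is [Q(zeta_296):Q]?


The degree equals Euler's totient phi(296).
296 = 2^3 * 37
phi(296) = 144

144


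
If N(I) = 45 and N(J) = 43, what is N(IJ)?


N(IJ) = N(I) * N(J)
= 45 * 43
= 1935

1935


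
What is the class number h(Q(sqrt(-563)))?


K = Q(sqrt(-563)). d mod 4 = 1, so D = disc(K) = d = -563
h(K) equals the number of primitive reduced positive-definite forms (a, b, c) = a*x^2 + b*x*y + c*y^2 with b^2 - 4ac = D,
where reduced means |b| <= a <= c, with b >= 0 whenever |b| = a or a = c, and primitive means gcd(a, b, c) = 1.
Reduced forces 3a^2 <= |D| = 563, so 1 <= a <= 13; b must have the parity of D, and c = (b^2 - D)/(4a) must be an integer >= a.
Enumerate a = 1..13, b in [-a, a]:
  a=1: (1, 1, 141)  [1]
  a=2: none
  a=3: (3, -1, 47), (3, 1, 47)  [2]
  a=4..6: none
  a=7: (7, -5, 21), (7, 5, 21)  [2]
  a=8: none
  a=9: (9, -7, 17), (9, 7, 17)  [2]
  a=10: none
  a=11: (11, -3, 13), (11, 3, 13)  [2]
  a=12..13: none
Total reduced forms: 1 + 2 + 2 + 2 + 2 = 9
h = 9

9


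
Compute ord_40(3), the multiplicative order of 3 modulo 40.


We want ord_40(3), the smallest k >= 1 with 3^k = 1 mod 40.
n = 40 = 2^3 * 5, phi(40) = 16; the order divides phi(n).
Divisors of 16: 1, 2, 4, 8, 16
Repeated squaring mod 40: 3^1 = 3, 3^2 = 9, 3^4 = 1, 3^8 = 1, 3^16 = 1
Test divisors in increasing order:
  k=1: 3^1 = 3 mod 40
  k=2: 3^2 = 9 mod 40
  k=4: 3^4 = 1 mod 40  <- first divisor giving 1
Order = 4

4


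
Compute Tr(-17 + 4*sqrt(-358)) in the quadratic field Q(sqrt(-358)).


Tr(a + b*sqrt(d)) = (a + b*sqrt(d)) + (a - b*sqrt(d)) = 2a
= 2 * (-17)
= -34

-34


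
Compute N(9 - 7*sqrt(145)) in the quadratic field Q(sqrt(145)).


N(a + b*sqrt(d)) = a^2 - d*b^2
= (9)^2 - (145)*(-7)^2
= 81 - 7105
= -7024

-7024


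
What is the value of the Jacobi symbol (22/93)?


Compute (22/93) via quadratic reciprocity:
  pull out 2: (2/93) = -1  (since 93 mod 8 = 5)
  reciprocity: (11/93) -> +(93/11)
  reduce: (5/11)
  reciprocity: (5/11) -> +(11/5)
  reduce: (1/5)
  (1/5) = 1
Product of signs = -1

-1


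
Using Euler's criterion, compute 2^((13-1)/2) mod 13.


p = 13 is prime and the exponent is (p-1)/2 = 6, so by Euler's criterion 2^6 = (2/13) = +1 or -1 mod 13.
Compute by square-and-multiply:
  6 = 4 + 2 (binary 110)
  Repeated squaring mod 13: 2^1 = 2, 2^2 = 4, 2^4 = 3
  2^6 = 2^4 * 2^2 = 3 * 4 mod 13
    3 * 4 = 12 = 12 mod 13
  2^6 = 12 mod 13
Result 12 = p - 1 = -1 mod 13: 2 is a quadratic non-residue mod 13. As a residue in [0, p-1] the value is 12.
2^6 mod 13 = 12

12


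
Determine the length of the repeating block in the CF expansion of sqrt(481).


Run the CF algorithm for sqrt(481).
a_0 = floor(sqrt(481)) = 21; set m_0=0, q_0=1.
Recurrence: m' = q*a - m,  q' = (d - m'^2)/q,  a' = floor((a_0 + m')/q').
  step 1: m=21, q=40, a=1
  step 2: m=19, q=3, a=13
  step 3: m=20, q=27, a=1
  step 4: m=7, q=16, a=1
  step 5: m=9, q=25, a=1
  step 6: m=16, q=9, a=4
  step 7: m=20, q=9, a=4
  step 8: m=16, q=25, a=1
  step 9: m=9, q=16, a=1
  step 10: m=7, q=27, a=1
  step 11: m=20, q=3, a=13
  step 12: m=19, q=40, a=1
  step 13: m=21, q=1, a=42
a_13 = 2*a_0 = 42, so the period closes here.
sqrt(481) = [21; 1, 13, 1, 1, 1, 4, 4, 1, 1, 1, 13, 1, 42]
Period length = 13

13


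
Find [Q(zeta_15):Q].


The degree equals Euler's totient phi(15).
15 = 3 * 5
phi(15) = 8

8


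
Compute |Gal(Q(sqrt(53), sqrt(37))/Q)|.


The 2 square roots of distinct primes are multiplicatively independent over Q,
so [K:Q] = 2^2 and Gal(K/Q) is isomorphic to (Z/2Z)^2.
|Gal| = 2^2 = 4

4


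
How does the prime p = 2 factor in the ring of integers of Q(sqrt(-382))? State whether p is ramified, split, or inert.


K = Q(sqrt(-382)). Since d mod 4 = 2, disc(K) = -1528.
Check p | disc: -1528 mod 2 = 0.
p divides disc, so p ramifies: (p) = P^2 with e=2, f=1, g=1.
Therefore p is ramified.

ramified


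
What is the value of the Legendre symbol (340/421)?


p = 421 is prime, so compute (340/421) with the reciprocity algorithm (Jacobi-symbol steps: pull out 2s via (2/n), flip via reciprocity, reduce):
  pull out 2: (2/421) = -1  (since 421 mod 8 = 5)
  pull out 2: (2/421) = -1  (since 421 mod 8 = 5)
  reciprocity: (85/421) -> +(421/85)
  reduce: (81/85)
  reciprocity: (81/85) -> +(85/81)
  reduce: (4/81)
  pull out 2: (2/81) = +1  (since 81 mod 8 = 1)
  pull out 2: (2/81) = +1  (since 81 mod 8 = 1)
  (1/81) = 1
Product of signs = 1
(340/421) = 1

1


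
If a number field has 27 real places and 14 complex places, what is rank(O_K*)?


By Dirichlet's unit theorem:
rank = r1 + r2 - 1
= 27 + 14 - 1
= 40

40


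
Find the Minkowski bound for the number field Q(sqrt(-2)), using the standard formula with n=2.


d = -2, d mod 4 = 2, so disc(K) = 4d = -8; |disc(K)| = 8
Imaginary quadratic field, so n = 2, s = r2 = 1, r1 = 0
M = (n!/n^n) * (4/pi)^s * sqrt(|disc(K)|) = (2!/2^2) * (4/pi)^1 * sqrt(8)
= 0.5 * 1.273240 * 2.828427
= 1.8006

1.8006


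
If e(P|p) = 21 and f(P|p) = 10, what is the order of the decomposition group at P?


|D_P| = e * f
= 21 * 10
= 210

210


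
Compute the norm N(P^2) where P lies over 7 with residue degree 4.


N(P^a) = p^(a*f)
= 7^(2*4)
= 7^8
= 5764801

5764801


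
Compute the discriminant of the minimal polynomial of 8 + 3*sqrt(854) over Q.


The element 8 + 3*sqrt(854) has minimal polynomial:
x^2 - 16*x - 7622
Discriminant = (-16)^2 - 4*(-7622)
= 256 + 30488
= 30744

30744


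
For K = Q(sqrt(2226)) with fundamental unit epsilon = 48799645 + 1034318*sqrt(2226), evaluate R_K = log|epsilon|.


epsilon = 48799645 + 1034318*sqrt(2226)
= 9.7599e+07
R = ln(9.7599e+07)
= 18.3964

18.3964


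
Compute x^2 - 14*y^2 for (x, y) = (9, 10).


x^2 - d*y^2
= 9^2 - 14*10^2
= 81 - 1400
= -1319

-1319


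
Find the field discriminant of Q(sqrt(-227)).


For K = Q(sqrt(d)) with d squarefree: disc(K) = d if d = 1 mod 4, and disc(K) = 4d if d = 2 or 3 mod 4.
Here d = -227, and d mod 4 = 1.
d = 1 mod 4 (O_K = Z[(1+sqrt(d))/2]), so disc(K) = d = -227

-227


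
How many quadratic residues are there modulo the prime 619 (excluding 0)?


For prime p, the number of non-zero quadratic residues is (p-1)/2.
= (619-1)/2
= 309

309


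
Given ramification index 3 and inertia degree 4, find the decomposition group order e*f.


|D_P| = e * f
= 3 * 4
= 12

12


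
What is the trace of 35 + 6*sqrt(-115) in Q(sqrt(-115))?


Tr(a + b*sqrt(d)) = (a + b*sqrt(d)) + (a - b*sqrt(d)) = 2a
= 2 * (35)
= 70

70


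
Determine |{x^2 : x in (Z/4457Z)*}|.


For prime p, the number of non-zero quadratic residues is (p-1)/2.
= (4457-1)/2
= 2228

2228


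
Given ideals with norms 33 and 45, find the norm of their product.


N(IJ) = N(I) * N(J)
= 33 * 45
= 1485

1485


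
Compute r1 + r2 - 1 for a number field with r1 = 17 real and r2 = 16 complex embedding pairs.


By Dirichlet's unit theorem:
rank = r1 + r2 - 1
= 17 + 16 - 1
= 32

32


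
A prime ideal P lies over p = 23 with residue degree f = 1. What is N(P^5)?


N(P^a) = p^(a*f)
= 23^(5*1)
= 23^5
= 6436343

6436343


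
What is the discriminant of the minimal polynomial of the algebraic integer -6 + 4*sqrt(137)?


The element -6 + 4*sqrt(137) has minimal polynomial:
x^2 + 12*x - 2156
Discriminant = (12)^2 - 4*(-2156)
= 144 + 8624
= 8768

8768


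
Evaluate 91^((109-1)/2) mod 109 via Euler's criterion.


p = 109 is prime and the exponent is (p-1)/2 = 54, so by Euler's criterion 91^54 = (91/109) = +1 or -1 mod 109.
Compute by square-and-multiply:
  54 = 32 + 16 + 4 + 2 (binary 110110)
  Repeated squaring mod 109: 91^1 = 91, 91^2 = 106, 91^4 = 9, 91^8 = 81, 91^16 = 21, 91^32 = 5
  91^54 = 91^32 * 91^16 * 91^4 * 91^2 = 5 * 21 * 9 * 106 mod 109
    5 * 21 = 105 = 105 mod 109
    105 * 9 = 945 = 73 mod 109
    73 * 106 = 7738 = 108 mod 109
  91^54 = 108 mod 109
Result 108 = p - 1 = -1 mod 109: 91 is a quadratic non-residue mod 109. As a residue in [0, p-1] the value is 108.
91^54 mod 109 = 108

108


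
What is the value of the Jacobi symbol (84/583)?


Compute (84/583) via quadratic reciprocity:
  pull out 2: (2/583) = +1  (since 583 mod 8 = 7)
  pull out 2: (2/583) = +1  (since 583 mod 8 = 7)
  reciprocity: (21/583) -> +(583/21)
  reduce: (16/21)
  pull out 2: (2/21) = -1  (since 21 mod 8 = 5)
  pull out 2: (2/21) = -1  (since 21 mod 8 = 5)
  pull out 2: (2/21) = -1  (since 21 mod 8 = 5)
  pull out 2: (2/21) = -1  (since 21 mod 8 = 5)
  (1/21) = 1
Product of signs = 1

1


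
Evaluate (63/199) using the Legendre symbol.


p = 199 is prime, so compute (63/199) with the reciprocity algorithm (Jacobi-symbol steps: pull out 2s via (2/n), flip via reciprocity, reduce):
  reciprocity: (63/199) -> -(199/63)
  reduce: (10/63)
  pull out 2: (2/63) = +1  (since 63 mod 8 = 7)
  reciprocity: (5/63) -> +(63/5)
  reduce: (3/5)
  reciprocity: (3/5) -> +(5/3)
  reduce: (2/3)
  pull out 2: (2/3) = -1  (since 3 mod 8 = 3)
  (1/3) = 1
Product of signs = 1
(63/199) = 1

1


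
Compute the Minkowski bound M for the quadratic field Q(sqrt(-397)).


d = -397, d mod 4 = 3, so disc(K) = 4d = -1588; |disc(K)| = 1588
Imaginary quadratic field, so n = 2, s = r2 = 1, r1 = 0
M = (n!/n^n) * (4/pi)^s * sqrt(|disc(K)|) = (2!/2^2) * (4/pi)^1 * sqrt(1588)
= 0.5 * 1.273240 * 39.849718
= 25.3691

25.3691


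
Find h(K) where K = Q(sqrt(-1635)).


K = Q(sqrt(-1635)). d mod 4 = 1, so D = disc(K) = d = -1635
h(K) equals the number of primitive reduced positive-definite forms (a, b, c) = a*x^2 + b*x*y + c*y^2 with b^2 - 4ac = D,
where reduced means |b| <= a <= c, with b >= 0 whenever |b| = a or a = c, and primitive means gcd(a, b, c) = 1.
Reduced forces 3a^2 <= |D| = 1635, so 1 <= a <= 23; b must have the parity of D, and c = (b^2 - D)/(4a) must be an integer >= a.
Enumerate a = 1..23, b in [-a, a]:
  a=1: (1, 1, 409)  [1]
  a=2: none
  a=3: (3, 3, 137)  [1]
  a=4: none
  a=5: (5, 5, 83)  [1]
  a=6..10: none
  a=11: (11, -9, 39), (11, 9, 39)  [2]
  a=12: none
  a=13: (13, -9, 33), (13, 9, 33)  [2]
  a=14: none
  a=15: (15, 15, 31)  [1]
  a=16..23: none
Total reduced forms: 1 + 1 + 1 + 2 + 2 + 1 = 8
h = 8

8


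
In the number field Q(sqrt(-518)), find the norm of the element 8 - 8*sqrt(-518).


N(a + b*sqrt(d)) = a^2 - d*b^2
= (8)^2 - (-518)*(-8)^2
= 64 + 33152
= 33216

33216


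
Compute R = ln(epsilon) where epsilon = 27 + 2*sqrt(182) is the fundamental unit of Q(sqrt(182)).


epsilon = 27 + 2*sqrt(182)
= 53.9815
R = ln(53.9815)
= 3.9886

3.9886


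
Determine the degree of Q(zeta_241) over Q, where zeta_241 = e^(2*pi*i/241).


The degree equals Euler's totient phi(241).
241 = 241
phi(241) = 240

240


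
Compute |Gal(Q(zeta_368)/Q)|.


|Gal(Q(zeta_368)/Q)| = phi(368)
= 176

176


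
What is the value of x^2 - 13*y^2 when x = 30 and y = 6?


x^2 - d*y^2
= 30^2 - 13*6^2
= 900 - 468
= 432

432


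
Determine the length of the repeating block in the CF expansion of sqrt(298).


Run the CF algorithm for sqrt(298).
a_0 = floor(sqrt(298)) = 17; set m_0=0, q_0=1.
Recurrence: m' = q*a - m,  q' = (d - m'^2)/q,  a' = floor((a_0 + m')/q').
  step 1: m=17, q=9, a=3
  step 2: m=10, q=22, a=1
  step 3: m=12, q=7, a=4
  step 4: m=16, q=6, a=5
  step 5: m=14, q=17, a=1
  step 6: m=3, q=17, a=1
  step 7: m=14, q=6, a=5
  step 8: m=16, q=7, a=4
  step 9: m=12, q=22, a=1
  step 10: m=10, q=9, a=3
  step 11: m=17, q=1, a=34
a_11 = 2*a_0 = 34, so the period closes here.
sqrt(298) = [17; 3, 1, 4, 5, 1, 1, 5, 4, 1, 3, 34]
Period length = 11

11


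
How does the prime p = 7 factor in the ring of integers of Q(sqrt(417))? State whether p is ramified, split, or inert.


K = Q(sqrt(417)). Since d mod 4 = 1, disc(K) = 417.
Check p | disc: 417 mod 7 = 4.
p does not divide disc. Compute Legendre symbol (d/p):
4^((7-1)/2) mod 7 = 1
(d/p) = 1, so p splits: (p) = P*P' with e=1, f=1, g=2.
Therefore p is split.

split


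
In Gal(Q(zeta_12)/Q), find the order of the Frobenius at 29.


The Frobenius at p in Gal(Q(zeta_n)/Q) = (Z/nZ)* is the class of p, so its order is ord_12(29), the smallest k >= 1 with 29^k = 1 mod 12.
n = 12 = 2^2 * 3, phi(12) = 4; the order divides phi(n).
Divisors of 4: 1, 2, 4
Repeated squaring mod 12: 29^1 = 5, 29^2 = 1, 29^4 = 1
Test divisors in increasing order:
  k=1: 29^1 = 5 mod 12
  k=2: 29^2 = 1 mod 12  <- first divisor giving 1
Order = 2

2


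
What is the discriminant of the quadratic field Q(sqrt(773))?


For K = Q(sqrt(d)) with d squarefree: disc(K) = d if d = 1 mod 4, and disc(K) = 4d if d = 2 or 3 mod 4.
Here d = 773, and d mod 4 = 1.
d = 1 mod 4 (O_K = Z[(1+sqrt(d))/2]), so disc(K) = d = 773

773


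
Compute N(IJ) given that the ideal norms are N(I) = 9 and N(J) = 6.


N(IJ) = N(I) * N(J)
= 9 * 6
= 54

54


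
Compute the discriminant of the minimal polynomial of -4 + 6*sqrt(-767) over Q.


The element -4 + 6*sqrt(-767) has minimal polynomial:
x^2 + 8*x + 27628
Discriminant = (8)^2 - 4*(27628)
= 64 - 110512
= -110448

-110448


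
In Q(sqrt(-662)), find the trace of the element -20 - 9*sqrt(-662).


Tr(a + b*sqrt(d)) = (a + b*sqrt(d)) + (a - b*sqrt(d)) = 2a
= 2 * (-20)
= -40

-40


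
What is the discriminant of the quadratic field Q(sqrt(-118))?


For K = Q(sqrt(d)) with d squarefree: disc(K) = d if d = 1 mod 4, and disc(K) = 4d if d = 2 or 3 mod 4.
Here d = -118, and d mod 4 = 2.
d = 2 mod 4, not 1 (O_K = Z[sqrt(d)]), so disc(K) = 4d = 4 * (-118) = -472

-472


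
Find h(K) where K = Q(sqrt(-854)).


K = Q(sqrt(-854)). d mod 4 = 2, so D = disc(K) = 4d = -3416
h(K) equals the number of primitive reduced positive-definite forms (a, b, c) = a*x^2 + b*x*y + c*y^2 with b^2 - 4ac = D,
where reduced means |b| <= a <= c, with b >= 0 whenever |b| = a or a = c, and primitive means gcd(a, b, c) = 1.
Reduced forces 3a^2 <= |D| = 3416, so 1 <= a <= 33; b must have the parity of D, and c = (b^2 - D)/(4a) must be an integer >= a.
Enumerate a = 1..33, b in [-a, a]:
  a=1: (1, 0, 854)  [1]
  a=2: (2, 0, 427)  [1]
  a=3: (3, -2, 285), (3, 2, 285)  [2]
  a=4: none
  a=5: (5, -2, 171), (5, 2, 171)  [2]
  a=6: (6, -4, 143), (6, 4, 143)  [2]
  a=7: (7, 0, 122)  [1]
  a=8: none
  a=9: (9, -2, 95), (9, 2, 95)  [2]
  a=10: (10, -8, 87), (10, 8, 87)  [2]
  a=11: (11, -4, 78), (11, 4, 78)  [2]
  a=12: none
  a=13: (13, -4, 66), (13, 4, 66)  [2]
  a=14: (14, 0, 61)  [1]
  a=15: (15, -8, 58), (15, -2, 57), (15, 2, 57), (15, 8, 58)  [4]
  a=16: none
  a=17: (17, -16, 54), (17, 16, 54)  [2]
  a=18: (18, -16, 51), (18, 16, 51)  [2]
  a=19: (19, -2, 45), (19, 2, 45)  [2]
  a=20: none
  a=21: (21, -14, 43), (21, 14, 43)  [2]
  a=22: (22, -4, 39), (22, 4, 39)  [2]
  a=23..24: none
  a=25: (25, -22, 39), (25, 22, 39)  [2]
  a=26: (26, -4, 33), (26, 4, 33)  [2]
  a=27: (27, -16, 34), (27, 16, 34)  [2]
  a=28: none
  a=29: (29, -8, 30), (29, 8, 30)  [2]
  a=30: (30, -28, 35), (30, 28, 35)  [2]
  a=31: (31, -26, 33), (31, 26, 33)  [2]
  a=32..33: none
Total reduced forms: 1 + 1 + 2 + 2 + 2 + 1 + 2 + 2 + 2 + 2 + 1 + 4 + 2 + 2 + 2 + 2 + 2 + 2 + 2 + 2 + 2 + 2 + 2 = 44
h = 44

44
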